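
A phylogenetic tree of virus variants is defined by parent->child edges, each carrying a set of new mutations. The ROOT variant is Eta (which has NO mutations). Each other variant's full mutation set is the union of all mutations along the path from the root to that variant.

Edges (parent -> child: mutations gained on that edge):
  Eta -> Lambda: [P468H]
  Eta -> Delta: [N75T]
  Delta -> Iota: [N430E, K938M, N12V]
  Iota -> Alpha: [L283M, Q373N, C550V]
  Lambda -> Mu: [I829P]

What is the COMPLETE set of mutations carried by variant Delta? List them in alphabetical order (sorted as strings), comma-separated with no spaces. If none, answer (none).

At Eta: gained [] -> total []
At Delta: gained ['N75T'] -> total ['N75T']

Answer: N75T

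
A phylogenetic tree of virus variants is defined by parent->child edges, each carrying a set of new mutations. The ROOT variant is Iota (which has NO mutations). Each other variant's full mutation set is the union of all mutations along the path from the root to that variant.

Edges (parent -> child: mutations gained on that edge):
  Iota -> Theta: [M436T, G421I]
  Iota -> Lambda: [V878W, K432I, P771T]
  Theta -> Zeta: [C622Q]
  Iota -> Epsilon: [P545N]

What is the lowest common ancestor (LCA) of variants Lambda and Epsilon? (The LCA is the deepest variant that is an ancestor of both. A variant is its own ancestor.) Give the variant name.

Path from root to Lambda: Iota -> Lambda
  ancestors of Lambda: {Iota, Lambda}
Path from root to Epsilon: Iota -> Epsilon
  ancestors of Epsilon: {Iota, Epsilon}
Common ancestors: {Iota}
Walk up from Epsilon: Epsilon (not in ancestors of Lambda), Iota (in ancestors of Lambda)
Deepest common ancestor (LCA) = Iota

Answer: Iota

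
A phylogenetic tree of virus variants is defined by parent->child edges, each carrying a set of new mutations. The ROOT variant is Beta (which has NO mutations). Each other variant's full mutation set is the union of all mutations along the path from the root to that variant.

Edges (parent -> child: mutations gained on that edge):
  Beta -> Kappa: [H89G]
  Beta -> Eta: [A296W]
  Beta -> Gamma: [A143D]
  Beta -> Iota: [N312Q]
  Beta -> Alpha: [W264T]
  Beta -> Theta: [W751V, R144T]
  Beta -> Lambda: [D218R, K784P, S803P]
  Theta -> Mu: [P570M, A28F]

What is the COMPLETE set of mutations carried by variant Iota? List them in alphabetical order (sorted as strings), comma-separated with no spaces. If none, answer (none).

Answer: N312Q

Derivation:
At Beta: gained [] -> total []
At Iota: gained ['N312Q'] -> total ['N312Q']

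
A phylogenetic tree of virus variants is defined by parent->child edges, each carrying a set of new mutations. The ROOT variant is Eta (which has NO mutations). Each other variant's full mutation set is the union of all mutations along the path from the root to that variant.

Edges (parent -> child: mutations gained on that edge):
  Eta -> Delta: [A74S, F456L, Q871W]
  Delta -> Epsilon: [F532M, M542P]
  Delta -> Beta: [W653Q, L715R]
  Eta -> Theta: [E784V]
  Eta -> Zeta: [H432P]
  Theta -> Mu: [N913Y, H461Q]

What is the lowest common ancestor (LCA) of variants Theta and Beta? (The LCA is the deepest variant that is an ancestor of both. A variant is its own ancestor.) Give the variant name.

Answer: Eta

Derivation:
Path from root to Theta: Eta -> Theta
  ancestors of Theta: {Eta, Theta}
Path from root to Beta: Eta -> Delta -> Beta
  ancestors of Beta: {Eta, Delta, Beta}
Common ancestors: {Eta}
Walk up from Beta: Beta (not in ancestors of Theta), Delta (not in ancestors of Theta), Eta (in ancestors of Theta)
Deepest common ancestor (LCA) = Eta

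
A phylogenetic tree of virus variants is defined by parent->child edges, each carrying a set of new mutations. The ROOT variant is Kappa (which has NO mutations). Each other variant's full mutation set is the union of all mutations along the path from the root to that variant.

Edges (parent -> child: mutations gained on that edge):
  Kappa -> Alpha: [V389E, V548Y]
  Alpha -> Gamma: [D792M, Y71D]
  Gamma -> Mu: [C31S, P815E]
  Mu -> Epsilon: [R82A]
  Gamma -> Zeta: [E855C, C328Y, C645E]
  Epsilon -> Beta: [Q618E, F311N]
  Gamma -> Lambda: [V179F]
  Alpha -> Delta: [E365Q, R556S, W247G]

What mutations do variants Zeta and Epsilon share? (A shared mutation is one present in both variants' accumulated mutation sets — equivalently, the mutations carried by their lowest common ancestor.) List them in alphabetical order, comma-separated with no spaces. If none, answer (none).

Answer: D792M,V389E,V548Y,Y71D

Derivation:
Accumulating mutations along path to Zeta:
  At Kappa: gained [] -> total []
  At Alpha: gained ['V389E', 'V548Y'] -> total ['V389E', 'V548Y']
  At Gamma: gained ['D792M', 'Y71D'] -> total ['D792M', 'V389E', 'V548Y', 'Y71D']
  At Zeta: gained ['E855C', 'C328Y', 'C645E'] -> total ['C328Y', 'C645E', 'D792M', 'E855C', 'V389E', 'V548Y', 'Y71D']
Mutations(Zeta) = ['C328Y', 'C645E', 'D792M', 'E855C', 'V389E', 'V548Y', 'Y71D']
Accumulating mutations along path to Epsilon:
  At Kappa: gained [] -> total []
  At Alpha: gained ['V389E', 'V548Y'] -> total ['V389E', 'V548Y']
  At Gamma: gained ['D792M', 'Y71D'] -> total ['D792M', 'V389E', 'V548Y', 'Y71D']
  At Mu: gained ['C31S', 'P815E'] -> total ['C31S', 'D792M', 'P815E', 'V389E', 'V548Y', 'Y71D']
  At Epsilon: gained ['R82A'] -> total ['C31S', 'D792M', 'P815E', 'R82A', 'V389E', 'V548Y', 'Y71D']
Mutations(Epsilon) = ['C31S', 'D792M', 'P815E', 'R82A', 'V389E', 'V548Y', 'Y71D']
Intersection: ['C328Y', 'C645E', 'D792M', 'E855C', 'V389E', 'V548Y', 'Y71D'] ∩ ['C31S', 'D792M', 'P815E', 'R82A', 'V389E', 'V548Y', 'Y71D'] = ['D792M', 'V389E', 'V548Y', 'Y71D']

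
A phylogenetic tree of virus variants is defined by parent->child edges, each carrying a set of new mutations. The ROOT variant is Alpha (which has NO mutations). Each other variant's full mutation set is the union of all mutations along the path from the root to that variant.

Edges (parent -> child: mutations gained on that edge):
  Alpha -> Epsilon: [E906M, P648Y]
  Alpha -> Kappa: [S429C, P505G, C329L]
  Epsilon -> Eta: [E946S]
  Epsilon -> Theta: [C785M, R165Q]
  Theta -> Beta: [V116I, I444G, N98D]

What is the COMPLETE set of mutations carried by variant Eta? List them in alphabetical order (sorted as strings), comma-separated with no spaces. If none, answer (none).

Answer: E906M,E946S,P648Y

Derivation:
At Alpha: gained [] -> total []
At Epsilon: gained ['E906M', 'P648Y'] -> total ['E906M', 'P648Y']
At Eta: gained ['E946S'] -> total ['E906M', 'E946S', 'P648Y']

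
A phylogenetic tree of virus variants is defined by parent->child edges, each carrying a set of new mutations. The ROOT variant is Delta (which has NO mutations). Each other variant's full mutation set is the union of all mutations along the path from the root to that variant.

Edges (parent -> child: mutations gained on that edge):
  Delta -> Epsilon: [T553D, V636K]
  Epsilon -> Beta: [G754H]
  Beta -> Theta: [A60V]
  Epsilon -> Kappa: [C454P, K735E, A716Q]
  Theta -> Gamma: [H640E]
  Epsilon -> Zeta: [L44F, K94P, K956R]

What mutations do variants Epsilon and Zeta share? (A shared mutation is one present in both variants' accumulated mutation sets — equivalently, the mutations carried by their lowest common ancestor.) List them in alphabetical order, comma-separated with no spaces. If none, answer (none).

Answer: T553D,V636K

Derivation:
Accumulating mutations along path to Epsilon:
  At Delta: gained [] -> total []
  At Epsilon: gained ['T553D', 'V636K'] -> total ['T553D', 'V636K']
Mutations(Epsilon) = ['T553D', 'V636K']
Accumulating mutations along path to Zeta:
  At Delta: gained [] -> total []
  At Epsilon: gained ['T553D', 'V636K'] -> total ['T553D', 'V636K']
  At Zeta: gained ['L44F', 'K94P', 'K956R'] -> total ['K94P', 'K956R', 'L44F', 'T553D', 'V636K']
Mutations(Zeta) = ['K94P', 'K956R', 'L44F', 'T553D', 'V636K']
Intersection: ['T553D', 'V636K'] ∩ ['K94P', 'K956R', 'L44F', 'T553D', 'V636K'] = ['T553D', 'V636K']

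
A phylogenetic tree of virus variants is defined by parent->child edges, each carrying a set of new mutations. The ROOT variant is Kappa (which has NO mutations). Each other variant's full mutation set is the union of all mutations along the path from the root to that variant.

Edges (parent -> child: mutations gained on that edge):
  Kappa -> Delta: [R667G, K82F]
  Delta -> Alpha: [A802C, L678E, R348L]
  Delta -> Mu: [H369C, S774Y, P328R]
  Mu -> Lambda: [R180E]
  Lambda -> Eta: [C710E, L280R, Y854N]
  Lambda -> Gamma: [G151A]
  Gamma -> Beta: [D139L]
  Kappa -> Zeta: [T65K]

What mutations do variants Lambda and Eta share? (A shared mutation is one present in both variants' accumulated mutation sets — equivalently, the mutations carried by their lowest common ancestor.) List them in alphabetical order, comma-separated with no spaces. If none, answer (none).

Answer: H369C,K82F,P328R,R180E,R667G,S774Y

Derivation:
Accumulating mutations along path to Lambda:
  At Kappa: gained [] -> total []
  At Delta: gained ['R667G', 'K82F'] -> total ['K82F', 'R667G']
  At Mu: gained ['H369C', 'S774Y', 'P328R'] -> total ['H369C', 'K82F', 'P328R', 'R667G', 'S774Y']
  At Lambda: gained ['R180E'] -> total ['H369C', 'K82F', 'P328R', 'R180E', 'R667G', 'S774Y']
Mutations(Lambda) = ['H369C', 'K82F', 'P328R', 'R180E', 'R667G', 'S774Y']
Accumulating mutations along path to Eta:
  At Kappa: gained [] -> total []
  At Delta: gained ['R667G', 'K82F'] -> total ['K82F', 'R667G']
  At Mu: gained ['H369C', 'S774Y', 'P328R'] -> total ['H369C', 'K82F', 'P328R', 'R667G', 'S774Y']
  At Lambda: gained ['R180E'] -> total ['H369C', 'K82F', 'P328R', 'R180E', 'R667G', 'S774Y']
  At Eta: gained ['C710E', 'L280R', 'Y854N'] -> total ['C710E', 'H369C', 'K82F', 'L280R', 'P328R', 'R180E', 'R667G', 'S774Y', 'Y854N']
Mutations(Eta) = ['C710E', 'H369C', 'K82F', 'L280R', 'P328R', 'R180E', 'R667G', 'S774Y', 'Y854N']
Intersection: ['H369C', 'K82F', 'P328R', 'R180E', 'R667G', 'S774Y'] ∩ ['C710E', 'H369C', 'K82F', 'L280R', 'P328R', 'R180E', 'R667G', 'S774Y', 'Y854N'] = ['H369C', 'K82F', 'P328R', 'R180E', 'R667G', 'S774Y']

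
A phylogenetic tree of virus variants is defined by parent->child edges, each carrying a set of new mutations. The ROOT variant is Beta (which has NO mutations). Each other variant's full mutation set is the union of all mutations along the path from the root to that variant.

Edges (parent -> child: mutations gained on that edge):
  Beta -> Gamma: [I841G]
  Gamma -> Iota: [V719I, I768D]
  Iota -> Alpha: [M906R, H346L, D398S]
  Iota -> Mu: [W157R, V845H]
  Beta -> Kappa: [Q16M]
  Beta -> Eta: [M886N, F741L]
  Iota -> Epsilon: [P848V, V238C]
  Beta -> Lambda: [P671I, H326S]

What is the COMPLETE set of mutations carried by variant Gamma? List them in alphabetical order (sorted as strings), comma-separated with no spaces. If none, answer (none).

Answer: I841G

Derivation:
At Beta: gained [] -> total []
At Gamma: gained ['I841G'] -> total ['I841G']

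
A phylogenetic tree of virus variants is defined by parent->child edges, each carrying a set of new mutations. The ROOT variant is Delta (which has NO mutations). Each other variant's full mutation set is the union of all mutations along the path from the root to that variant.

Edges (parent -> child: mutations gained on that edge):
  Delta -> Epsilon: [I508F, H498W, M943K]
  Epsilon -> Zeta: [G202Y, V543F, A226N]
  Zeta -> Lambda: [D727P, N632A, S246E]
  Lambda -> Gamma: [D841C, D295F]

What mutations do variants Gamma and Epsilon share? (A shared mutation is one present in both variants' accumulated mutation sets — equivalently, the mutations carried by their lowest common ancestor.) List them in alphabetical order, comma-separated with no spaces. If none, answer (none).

Accumulating mutations along path to Gamma:
  At Delta: gained [] -> total []
  At Epsilon: gained ['I508F', 'H498W', 'M943K'] -> total ['H498W', 'I508F', 'M943K']
  At Zeta: gained ['G202Y', 'V543F', 'A226N'] -> total ['A226N', 'G202Y', 'H498W', 'I508F', 'M943K', 'V543F']
  At Lambda: gained ['D727P', 'N632A', 'S246E'] -> total ['A226N', 'D727P', 'G202Y', 'H498W', 'I508F', 'M943K', 'N632A', 'S246E', 'V543F']
  At Gamma: gained ['D841C', 'D295F'] -> total ['A226N', 'D295F', 'D727P', 'D841C', 'G202Y', 'H498W', 'I508F', 'M943K', 'N632A', 'S246E', 'V543F']
Mutations(Gamma) = ['A226N', 'D295F', 'D727P', 'D841C', 'G202Y', 'H498W', 'I508F', 'M943K', 'N632A', 'S246E', 'V543F']
Accumulating mutations along path to Epsilon:
  At Delta: gained [] -> total []
  At Epsilon: gained ['I508F', 'H498W', 'M943K'] -> total ['H498W', 'I508F', 'M943K']
Mutations(Epsilon) = ['H498W', 'I508F', 'M943K']
Intersection: ['A226N', 'D295F', 'D727P', 'D841C', 'G202Y', 'H498W', 'I508F', 'M943K', 'N632A', 'S246E', 'V543F'] ∩ ['H498W', 'I508F', 'M943K'] = ['H498W', 'I508F', 'M943K']

Answer: H498W,I508F,M943K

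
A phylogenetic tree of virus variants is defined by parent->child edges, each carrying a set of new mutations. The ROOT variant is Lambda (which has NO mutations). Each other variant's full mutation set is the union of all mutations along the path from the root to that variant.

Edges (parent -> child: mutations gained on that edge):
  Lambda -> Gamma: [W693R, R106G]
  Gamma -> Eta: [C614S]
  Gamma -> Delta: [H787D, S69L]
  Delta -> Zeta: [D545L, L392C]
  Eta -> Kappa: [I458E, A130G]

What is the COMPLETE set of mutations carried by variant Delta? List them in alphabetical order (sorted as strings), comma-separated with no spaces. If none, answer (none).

Answer: H787D,R106G,S69L,W693R

Derivation:
At Lambda: gained [] -> total []
At Gamma: gained ['W693R', 'R106G'] -> total ['R106G', 'W693R']
At Delta: gained ['H787D', 'S69L'] -> total ['H787D', 'R106G', 'S69L', 'W693R']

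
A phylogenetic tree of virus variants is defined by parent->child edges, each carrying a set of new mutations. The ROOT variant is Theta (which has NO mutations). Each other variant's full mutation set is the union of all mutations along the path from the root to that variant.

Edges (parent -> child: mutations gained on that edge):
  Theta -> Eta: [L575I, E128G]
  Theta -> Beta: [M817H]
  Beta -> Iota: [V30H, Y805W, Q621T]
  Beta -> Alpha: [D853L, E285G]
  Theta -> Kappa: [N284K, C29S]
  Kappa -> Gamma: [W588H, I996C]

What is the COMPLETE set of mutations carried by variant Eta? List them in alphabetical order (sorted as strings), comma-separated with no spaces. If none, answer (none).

At Theta: gained [] -> total []
At Eta: gained ['L575I', 'E128G'] -> total ['E128G', 'L575I']

Answer: E128G,L575I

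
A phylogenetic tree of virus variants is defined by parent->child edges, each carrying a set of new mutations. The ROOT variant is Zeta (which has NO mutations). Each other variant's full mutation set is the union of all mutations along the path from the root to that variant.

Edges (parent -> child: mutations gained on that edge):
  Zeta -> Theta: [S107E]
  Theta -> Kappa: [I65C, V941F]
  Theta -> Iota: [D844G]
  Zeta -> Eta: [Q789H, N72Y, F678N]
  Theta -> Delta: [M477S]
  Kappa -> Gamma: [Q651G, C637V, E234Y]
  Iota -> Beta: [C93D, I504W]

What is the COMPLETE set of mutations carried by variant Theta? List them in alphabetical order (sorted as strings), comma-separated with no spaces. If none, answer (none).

At Zeta: gained [] -> total []
At Theta: gained ['S107E'] -> total ['S107E']

Answer: S107E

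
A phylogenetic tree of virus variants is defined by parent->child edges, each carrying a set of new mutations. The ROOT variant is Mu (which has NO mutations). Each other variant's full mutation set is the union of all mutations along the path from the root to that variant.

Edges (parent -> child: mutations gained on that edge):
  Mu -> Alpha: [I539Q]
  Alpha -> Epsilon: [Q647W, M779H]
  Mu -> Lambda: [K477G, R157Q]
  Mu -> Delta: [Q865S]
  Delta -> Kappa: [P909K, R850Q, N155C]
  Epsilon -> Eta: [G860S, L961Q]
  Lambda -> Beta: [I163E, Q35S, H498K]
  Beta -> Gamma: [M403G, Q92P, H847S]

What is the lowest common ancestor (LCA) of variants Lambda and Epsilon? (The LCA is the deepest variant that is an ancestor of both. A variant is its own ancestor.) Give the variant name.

Path from root to Lambda: Mu -> Lambda
  ancestors of Lambda: {Mu, Lambda}
Path from root to Epsilon: Mu -> Alpha -> Epsilon
  ancestors of Epsilon: {Mu, Alpha, Epsilon}
Common ancestors: {Mu}
Walk up from Epsilon: Epsilon (not in ancestors of Lambda), Alpha (not in ancestors of Lambda), Mu (in ancestors of Lambda)
Deepest common ancestor (LCA) = Mu

Answer: Mu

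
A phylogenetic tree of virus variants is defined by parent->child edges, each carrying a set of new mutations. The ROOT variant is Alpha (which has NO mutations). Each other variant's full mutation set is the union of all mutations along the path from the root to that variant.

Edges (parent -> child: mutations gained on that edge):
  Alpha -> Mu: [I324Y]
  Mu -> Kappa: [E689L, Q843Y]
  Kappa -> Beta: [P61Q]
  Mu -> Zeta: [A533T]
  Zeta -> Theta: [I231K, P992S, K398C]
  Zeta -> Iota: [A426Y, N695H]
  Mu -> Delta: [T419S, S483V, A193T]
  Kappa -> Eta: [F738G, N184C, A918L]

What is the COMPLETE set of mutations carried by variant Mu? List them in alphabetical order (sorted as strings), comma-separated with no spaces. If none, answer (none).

At Alpha: gained [] -> total []
At Mu: gained ['I324Y'] -> total ['I324Y']

Answer: I324Y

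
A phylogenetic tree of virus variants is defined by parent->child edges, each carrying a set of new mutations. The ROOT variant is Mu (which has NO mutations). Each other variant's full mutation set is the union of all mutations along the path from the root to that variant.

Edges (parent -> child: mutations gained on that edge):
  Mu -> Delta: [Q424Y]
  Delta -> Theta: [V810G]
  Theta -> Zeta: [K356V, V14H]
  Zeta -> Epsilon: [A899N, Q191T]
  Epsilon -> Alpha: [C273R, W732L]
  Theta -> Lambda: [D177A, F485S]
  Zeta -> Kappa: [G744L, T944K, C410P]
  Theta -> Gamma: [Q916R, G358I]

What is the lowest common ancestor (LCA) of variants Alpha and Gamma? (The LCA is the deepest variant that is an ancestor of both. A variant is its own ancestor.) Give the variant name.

Path from root to Alpha: Mu -> Delta -> Theta -> Zeta -> Epsilon -> Alpha
  ancestors of Alpha: {Mu, Delta, Theta, Zeta, Epsilon, Alpha}
Path from root to Gamma: Mu -> Delta -> Theta -> Gamma
  ancestors of Gamma: {Mu, Delta, Theta, Gamma}
Common ancestors: {Mu, Delta, Theta}
Walk up from Gamma: Gamma (not in ancestors of Alpha), Theta (in ancestors of Alpha), Delta (in ancestors of Alpha), Mu (in ancestors of Alpha)
Deepest common ancestor (LCA) = Theta

Answer: Theta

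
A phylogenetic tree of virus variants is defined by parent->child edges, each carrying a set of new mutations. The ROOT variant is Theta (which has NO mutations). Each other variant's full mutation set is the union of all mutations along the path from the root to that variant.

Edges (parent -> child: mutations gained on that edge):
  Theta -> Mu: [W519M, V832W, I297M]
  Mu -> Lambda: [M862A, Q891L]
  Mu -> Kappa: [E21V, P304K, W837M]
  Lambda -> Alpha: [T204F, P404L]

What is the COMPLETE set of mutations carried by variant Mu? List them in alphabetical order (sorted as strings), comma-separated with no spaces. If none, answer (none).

At Theta: gained [] -> total []
At Mu: gained ['W519M', 'V832W', 'I297M'] -> total ['I297M', 'V832W', 'W519M']

Answer: I297M,V832W,W519M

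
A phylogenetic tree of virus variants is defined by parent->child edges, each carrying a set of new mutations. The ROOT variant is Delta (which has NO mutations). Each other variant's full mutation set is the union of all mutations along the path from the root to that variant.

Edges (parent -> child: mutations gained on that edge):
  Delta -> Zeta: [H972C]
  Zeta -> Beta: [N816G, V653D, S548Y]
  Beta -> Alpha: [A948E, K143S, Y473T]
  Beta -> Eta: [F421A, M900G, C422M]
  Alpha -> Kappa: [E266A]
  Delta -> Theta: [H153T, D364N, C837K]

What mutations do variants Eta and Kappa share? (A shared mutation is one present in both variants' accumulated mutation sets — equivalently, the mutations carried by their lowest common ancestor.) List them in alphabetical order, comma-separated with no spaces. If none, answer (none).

Answer: H972C,N816G,S548Y,V653D

Derivation:
Accumulating mutations along path to Eta:
  At Delta: gained [] -> total []
  At Zeta: gained ['H972C'] -> total ['H972C']
  At Beta: gained ['N816G', 'V653D', 'S548Y'] -> total ['H972C', 'N816G', 'S548Y', 'V653D']
  At Eta: gained ['F421A', 'M900G', 'C422M'] -> total ['C422M', 'F421A', 'H972C', 'M900G', 'N816G', 'S548Y', 'V653D']
Mutations(Eta) = ['C422M', 'F421A', 'H972C', 'M900G', 'N816G', 'S548Y', 'V653D']
Accumulating mutations along path to Kappa:
  At Delta: gained [] -> total []
  At Zeta: gained ['H972C'] -> total ['H972C']
  At Beta: gained ['N816G', 'V653D', 'S548Y'] -> total ['H972C', 'N816G', 'S548Y', 'V653D']
  At Alpha: gained ['A948E', 'K143S', 'Y473T'] -> total ['A948E', 'H972C', 'K143S', 'N816G', 'S548Y', 'V653D', 'Y473T']
  At Kappa: gained ['E266A'] -> total ['A948E', 'E266A', 'H972C', 'K143S', 'N816G', 'S548Y', 'V653D', 'Y473T']
Mutations(Kappa) = ['A948E', 'E266A', 'H972C', 'K143S', 'N816G', 'S548Y', 'V653D', 'Y473T']
Intersection: ['C422M', 'F421A', 'H972C', 'M900G', 'N816G', 'S548Y', 'V653D'] ∩ ['A948E', 'E266A', 'H972C', 'K143S', 'N816G', 'S548Y', 'V653D', 'Y473T'] = ['H972C', 'N816G', 'S548Y', 'V653D']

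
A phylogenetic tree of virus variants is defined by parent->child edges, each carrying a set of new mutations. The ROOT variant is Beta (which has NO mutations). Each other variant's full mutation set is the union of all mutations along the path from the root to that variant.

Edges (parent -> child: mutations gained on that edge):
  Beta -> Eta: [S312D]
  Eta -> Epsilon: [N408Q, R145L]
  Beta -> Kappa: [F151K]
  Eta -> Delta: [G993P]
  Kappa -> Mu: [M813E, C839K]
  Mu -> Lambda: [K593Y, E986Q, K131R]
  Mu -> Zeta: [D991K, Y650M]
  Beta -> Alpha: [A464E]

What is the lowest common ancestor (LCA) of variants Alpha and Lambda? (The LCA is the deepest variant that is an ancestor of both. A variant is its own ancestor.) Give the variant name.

Path from root to Alpha: Beta -> Alpha
  ancestors of Alpha: {Beta, Alpha}
Path from root to Lambda: Beta -> Kappa -> Mu -> Lambda
  ancestors of Lambda: {Beta, Kappa, Mu, Lambda}
Common ancestors: {Beta}
Walk up from Lambda: Lambda (not in ancestors of Alpha), Mu (not in ancestors of Alpha), Kappa (not in ancestors of Alpha), Beta (in ancestors of Alpha)
Deepest common ancestor (LCA) = Beta

Answer: Beta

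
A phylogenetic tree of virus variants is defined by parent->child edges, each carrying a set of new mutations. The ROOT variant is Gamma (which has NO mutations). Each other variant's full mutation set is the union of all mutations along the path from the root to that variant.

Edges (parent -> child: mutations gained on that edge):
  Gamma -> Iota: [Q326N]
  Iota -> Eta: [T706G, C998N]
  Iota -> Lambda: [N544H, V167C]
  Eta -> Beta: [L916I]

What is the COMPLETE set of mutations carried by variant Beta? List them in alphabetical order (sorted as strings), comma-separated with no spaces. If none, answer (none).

At Gamma: gained [] -> total []
At Iota: gained ['Q326N'] -> total ['Q326N']
At Eta: gained ['T706G', 'C998N'] -> total ['C998N', 'Q326N', 'T706G']
At Beta: gained ['L916I'] -> total ['C998N', 'L916I', 'Q326N', 'T706G']

Answer: C998N,L916I,Q326N,T706G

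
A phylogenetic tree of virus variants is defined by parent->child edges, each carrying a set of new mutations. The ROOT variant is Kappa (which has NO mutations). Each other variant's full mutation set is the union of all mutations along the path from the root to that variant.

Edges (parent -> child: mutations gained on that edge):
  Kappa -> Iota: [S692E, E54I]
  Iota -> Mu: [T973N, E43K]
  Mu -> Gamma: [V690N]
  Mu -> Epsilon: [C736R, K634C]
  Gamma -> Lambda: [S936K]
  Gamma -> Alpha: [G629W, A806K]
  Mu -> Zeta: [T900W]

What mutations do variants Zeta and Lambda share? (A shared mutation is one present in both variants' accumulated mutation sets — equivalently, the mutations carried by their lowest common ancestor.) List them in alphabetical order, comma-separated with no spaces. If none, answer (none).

Answer: E43K,E54I,S692E,T973N

Derivation:
Accumulating mutations along path to Zeta:
  At Kappa: gained [] -> total []
  At Iota: gained ['S692E', 'E54I'] -> total ['E54I', 'S692E']
  At Mu: gained ['T973N', 'E43K'] -> total ['E43K', 'E54I', 'S692E', 'T973N']
  At Zeta: gained ['T900W'] -> total ['E43K', 'E54I', 'S692E', 'T900W', 'T973N']
Mutations(Zeta) = ['E43K', 'E54I', 'S692E', 'T900W', 'T973N']
Accumulating mutations along path to Lambda:
  At Kappa: gained [] -> total []
  At Iota: gained ['S692E', 'E54I'] -> total ['E54I', 'S692E']
  At Mu: gained ['T973N', 'E43K'] -> total ['E43K', 'E54I', 'S692E', 'T973N']
  At Gamma: gained ['V690N'] -> total ['E43K', 'E54I', 'S692E', 'T973N', 'V690N']
  At Lambda: gained ['S936K'] -> total ['E43K', 'E54I', 'S692E', 'S936K', 'T973N', 'V690N']
Mutations(Lambda) = ['E43K', 'E54I', 'S692E', 'S936K', 'T973N', 'V690N']
Intersection: ['E43K', 'E54I', 'S692E', 'T900W', 'T973N'] ∩ ['E43K', 'E54I', 'S692E', 'S936K', 'T973N', 'V690N'] = ['E43K', 'E54I', 'S692E', 'T973N']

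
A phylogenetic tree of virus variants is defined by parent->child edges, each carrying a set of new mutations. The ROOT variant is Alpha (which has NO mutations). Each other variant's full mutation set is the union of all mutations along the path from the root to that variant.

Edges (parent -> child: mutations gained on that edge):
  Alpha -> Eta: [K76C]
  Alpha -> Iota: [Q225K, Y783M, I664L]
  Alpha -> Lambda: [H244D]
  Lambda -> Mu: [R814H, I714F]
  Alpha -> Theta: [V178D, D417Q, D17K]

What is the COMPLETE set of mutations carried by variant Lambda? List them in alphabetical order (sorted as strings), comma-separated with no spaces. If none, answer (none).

At Alpha: gained [] -> total []
At Lambda: gained ['H244D'] -> total ['H244D']

Answer: H244D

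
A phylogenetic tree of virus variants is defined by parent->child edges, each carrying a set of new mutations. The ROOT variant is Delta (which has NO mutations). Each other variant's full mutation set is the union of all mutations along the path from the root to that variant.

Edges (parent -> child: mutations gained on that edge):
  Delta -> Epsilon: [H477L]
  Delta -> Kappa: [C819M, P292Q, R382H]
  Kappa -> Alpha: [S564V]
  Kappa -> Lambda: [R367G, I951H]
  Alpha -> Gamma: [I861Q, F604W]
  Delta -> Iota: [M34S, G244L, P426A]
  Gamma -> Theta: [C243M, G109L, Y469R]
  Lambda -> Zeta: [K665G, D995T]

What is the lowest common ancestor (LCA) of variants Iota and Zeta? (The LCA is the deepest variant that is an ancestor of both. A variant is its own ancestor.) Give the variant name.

Path from root to Iota: Delta -> Iota
  ancestors of Iota: {Delta, Iota}
Path from root to Zeta: Delta -> Kappa -> Lambda -> Zeta
  ancestors of Zeta: {Delta, Kappa, Lambda, Zeta}
Common ancestors: {Delta}
Walk up from Zeta: Zeta (not in ancestors of Iota), Lambda (not in ancestors of Iota), Kappa (not in ancestors of Iota), Delta (in ancestors of Iota)
Deepest common ancestor (LCA) = Delta

Answer: Delta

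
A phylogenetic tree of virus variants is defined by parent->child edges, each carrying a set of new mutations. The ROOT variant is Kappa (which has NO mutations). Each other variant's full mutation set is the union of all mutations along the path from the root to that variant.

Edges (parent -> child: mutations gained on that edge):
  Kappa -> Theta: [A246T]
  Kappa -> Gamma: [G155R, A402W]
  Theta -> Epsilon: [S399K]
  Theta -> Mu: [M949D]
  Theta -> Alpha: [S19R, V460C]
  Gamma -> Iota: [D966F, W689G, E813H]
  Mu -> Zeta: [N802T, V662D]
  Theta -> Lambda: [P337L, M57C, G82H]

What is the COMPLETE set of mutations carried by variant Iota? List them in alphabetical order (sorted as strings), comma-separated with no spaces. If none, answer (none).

Answer: A402W,D966F,E813H,G155R,W689G

Derivation:
At Kappa: gained [] -> total []
At Gamma: gained ['G155R', 'A402W'] -> total ['A402W', 'G155R']
At Iota: gained ['D966F', 'W689G', 'E813H'] -> total ['A402W', 'D966F', 'E813H', 'G155R', 'W689G']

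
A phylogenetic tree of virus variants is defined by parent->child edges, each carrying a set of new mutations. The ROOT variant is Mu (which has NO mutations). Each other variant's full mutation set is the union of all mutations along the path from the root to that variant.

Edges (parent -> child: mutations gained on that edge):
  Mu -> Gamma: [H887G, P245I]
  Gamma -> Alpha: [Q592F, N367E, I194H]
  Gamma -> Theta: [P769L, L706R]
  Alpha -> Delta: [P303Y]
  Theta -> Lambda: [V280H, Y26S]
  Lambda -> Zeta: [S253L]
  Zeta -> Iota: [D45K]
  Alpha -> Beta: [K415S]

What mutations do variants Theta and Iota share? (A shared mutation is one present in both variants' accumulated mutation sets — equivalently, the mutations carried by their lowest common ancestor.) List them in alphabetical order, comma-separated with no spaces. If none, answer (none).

Answer: H887G,L706R,P245I,P769L

Derivation:
Accumulating mutations along path to Theta:
  At Mu: gained [] -> total []
  At Gamma: gained ['H887G', 'P245I'] -> total ['H887G', 'P245I']
  At Theta: gained ['P769L', 'L706R'] -> total ['H887G', 'L706R', 'P245I', 'P769L']
Mutations(Theta) = ['H887G', 'L706R', 'P245I', 'P769L']
Accumulating mutations along path to Iota:
  At Mu: gained [] -> total []
  At Gamma: gained ['H887G', 'P245I'] -> total ['H887G', 'P245I']
  At Theta: gained ['P769L', 'L706R'] -> total ['H887G', 'L706R', 'P245I', 'P769L']
  At Lambda: gained ['V280H', 'Y26S'] -> total ['H887G', 'L706R', 'P245I', 'P769L', 'V280H', 'Y26S']
  At Zeta: gained ['S253L'] -> total ['H887G', 'L706R', 'P245I', 'P769L', 'S253L', 'V280H', 'Y26S']
  At Iota: gained ['D45K'] -> total ['D45K', 'H887G', 'L706R', 'P245I', 'P769L', 'S253L', 'V280H', 'Y26S']
Mutations(Iota) = ['D45K', 'H887G', 'L706R', 'P245I', 'P769L', 'S253L', 'V280H', 'Y26S']
Intersection: ['H887G', 'L706R', 'P245I', 'P769L'] ∩ ['D45K', 'H887G', 'L706R', 'P245I', 'P769L', 'S253L', 'V280H', 'Y26S'] = ['H887G', 'L706R', 'P245I', 'P769L']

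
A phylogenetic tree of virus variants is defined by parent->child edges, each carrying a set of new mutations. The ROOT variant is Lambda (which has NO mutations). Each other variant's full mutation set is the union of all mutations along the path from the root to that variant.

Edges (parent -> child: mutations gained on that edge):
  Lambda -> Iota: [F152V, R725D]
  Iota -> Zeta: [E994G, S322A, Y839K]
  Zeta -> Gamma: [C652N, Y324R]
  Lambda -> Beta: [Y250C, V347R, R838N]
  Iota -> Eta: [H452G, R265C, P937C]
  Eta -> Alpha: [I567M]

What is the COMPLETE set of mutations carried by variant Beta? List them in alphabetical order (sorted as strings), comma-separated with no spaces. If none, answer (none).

Answer: R838N,V347R,Y250C

Derivation:
At Lambda: gained [] -> total []
At Beta: gained ['Y250C', 'V347R', 'R838N'] -> total ['R838N', 'V347R', 'Y250C']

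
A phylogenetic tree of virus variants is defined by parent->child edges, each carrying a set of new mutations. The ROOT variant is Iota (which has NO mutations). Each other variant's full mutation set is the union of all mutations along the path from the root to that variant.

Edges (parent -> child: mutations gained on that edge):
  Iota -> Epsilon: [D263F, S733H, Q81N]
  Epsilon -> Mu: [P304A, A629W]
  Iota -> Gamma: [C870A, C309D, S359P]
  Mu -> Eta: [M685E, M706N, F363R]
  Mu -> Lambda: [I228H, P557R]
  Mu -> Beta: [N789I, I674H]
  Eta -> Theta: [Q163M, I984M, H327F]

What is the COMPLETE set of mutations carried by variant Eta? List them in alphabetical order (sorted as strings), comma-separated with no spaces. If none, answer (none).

At Iota: gained [] -> total []
At Epsilon: gained ['D263F', 'S733H', 'Q81N'] -> total ['D263F', 'Q81N', 'S733H']
At Mu: gained ['P304A', 'A629W'] -> total ['A629W', 'D263F', 'P304A', 'Q81N', 'S733H']
At Eta: gained ['M685E', 'M706N', 'F363R'] -> total ['A629W', 'D263F', 'F363R', 'M685E', 'M706N', 'P304A', 'Q81N', 'S733H']

Answer: A629W,D263F,F363R,M685E,M706N,P304A,Q81N,S733H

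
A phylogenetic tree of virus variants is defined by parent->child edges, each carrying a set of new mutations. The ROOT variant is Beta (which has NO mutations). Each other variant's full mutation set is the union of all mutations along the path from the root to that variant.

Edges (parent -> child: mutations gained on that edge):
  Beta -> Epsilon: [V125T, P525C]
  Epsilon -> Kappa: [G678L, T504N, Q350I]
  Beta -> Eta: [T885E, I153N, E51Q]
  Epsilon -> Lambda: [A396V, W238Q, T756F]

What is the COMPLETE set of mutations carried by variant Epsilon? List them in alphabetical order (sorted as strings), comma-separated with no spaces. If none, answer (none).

Answer: P525C,V125T

Derivation:
At Beta: gained [] -> total []
At Epsilon: gained ['V125T', 'P525C'] -> total ['P525C', 'V125T']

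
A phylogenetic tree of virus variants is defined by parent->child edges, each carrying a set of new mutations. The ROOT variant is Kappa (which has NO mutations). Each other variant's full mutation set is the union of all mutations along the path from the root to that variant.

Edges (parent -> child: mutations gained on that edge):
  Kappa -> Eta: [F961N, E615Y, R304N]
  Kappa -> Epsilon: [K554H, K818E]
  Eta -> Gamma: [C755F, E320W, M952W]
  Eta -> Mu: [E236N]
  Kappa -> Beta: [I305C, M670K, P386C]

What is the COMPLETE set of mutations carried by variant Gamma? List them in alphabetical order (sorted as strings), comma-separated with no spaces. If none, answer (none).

At Kappa: gained [] -> total []
At Eta: gained ['F961N', 'E615Y', 'R304N'] -> total ['E615Y', 'F961N', 'R304N']
At Gamma: gained ['C755F', 'E320W', 'M952W'] -> total ['C755F', 'E320W', 'E615Y', 'F961N', 'M952W', 'R304N']

Answer: C755F,E320W,E615Y,F961N,M952W,R304N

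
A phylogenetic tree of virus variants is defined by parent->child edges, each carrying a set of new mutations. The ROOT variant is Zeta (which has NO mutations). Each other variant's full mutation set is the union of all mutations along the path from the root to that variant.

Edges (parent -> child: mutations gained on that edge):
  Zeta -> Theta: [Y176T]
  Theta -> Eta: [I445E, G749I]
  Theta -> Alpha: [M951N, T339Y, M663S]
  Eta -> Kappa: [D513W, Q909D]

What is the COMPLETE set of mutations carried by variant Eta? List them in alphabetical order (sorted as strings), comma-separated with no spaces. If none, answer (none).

At Zeta: gained [] -> total []
At Theta: gained ['Y176T'] -> total ['Y176T']
At Eta: gained ['I445E', 'G749I'] -> total ['G749I', 'I445E', 'Y176T']

Answer: G749I,I445E,Y176T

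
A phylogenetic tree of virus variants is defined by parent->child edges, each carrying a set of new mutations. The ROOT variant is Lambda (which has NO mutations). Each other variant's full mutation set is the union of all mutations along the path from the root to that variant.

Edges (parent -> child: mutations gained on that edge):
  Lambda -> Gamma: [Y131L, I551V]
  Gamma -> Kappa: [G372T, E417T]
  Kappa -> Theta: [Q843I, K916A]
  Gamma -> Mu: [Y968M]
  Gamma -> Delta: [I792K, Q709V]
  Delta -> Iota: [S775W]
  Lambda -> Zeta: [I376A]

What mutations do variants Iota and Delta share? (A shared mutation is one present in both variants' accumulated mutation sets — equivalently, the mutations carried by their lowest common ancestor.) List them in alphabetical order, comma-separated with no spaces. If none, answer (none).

Accumulating mutations along path to Iota:
  At Lambda: gained [] -> total []
  At Gamma: gained ['Y131L', 'I551V'] -> total ['I551V', 'Y131L']
  At Delta: gained ['I792K', 'Q709V'] -> total ['I551V', 'I792K', 'Q709V', 'Y131L']
  At Iota: gained ['S775W'] -> total ['I551V', 'I792K', 'Q709V', 'S775W', 'Y131L']
Mutations(Iota) = ['I551V', 'I792K', 'Q709V', 'S775W', 'Y131L']
Accumulating mutations along path to Delta:
  At Lambda: gained [] -> total []
  At Gamma: gained ['Y131L', 'I551V'] -> total ['I551V', 'Y131L']
  At Delta: gained ['I792K', 'Q709V'] -> total ['I551V', 'I792K', 'Q709V', 'Y131L']
Mutations(Delta) = ['I551V', 'I792K', 'Q709V', 'Y131L']
Intersection: ['I551V', 'I792K', 'Q709V', 'S775W', 'Y131L'] ∩ ['I551V', 'I792K', 'Q709V', 'Y131L'] = ['I551V', 'I792K', 'Q709V', 'Y131L']

Answer: I551V,I792K,Q709V,Y131L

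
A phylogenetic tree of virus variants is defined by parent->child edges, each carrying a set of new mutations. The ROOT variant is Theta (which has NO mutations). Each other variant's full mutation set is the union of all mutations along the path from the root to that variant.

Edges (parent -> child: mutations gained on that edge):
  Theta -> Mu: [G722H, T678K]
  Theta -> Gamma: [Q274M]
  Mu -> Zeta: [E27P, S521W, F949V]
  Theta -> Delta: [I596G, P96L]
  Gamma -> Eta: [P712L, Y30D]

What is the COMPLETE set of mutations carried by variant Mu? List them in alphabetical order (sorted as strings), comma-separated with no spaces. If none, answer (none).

Answer: G722H,T678K

Derivation:
At Theta: gained [] -> total []
At Mu: gained ['G722H', 'T678K'] -> total ['G722H', 'T678K']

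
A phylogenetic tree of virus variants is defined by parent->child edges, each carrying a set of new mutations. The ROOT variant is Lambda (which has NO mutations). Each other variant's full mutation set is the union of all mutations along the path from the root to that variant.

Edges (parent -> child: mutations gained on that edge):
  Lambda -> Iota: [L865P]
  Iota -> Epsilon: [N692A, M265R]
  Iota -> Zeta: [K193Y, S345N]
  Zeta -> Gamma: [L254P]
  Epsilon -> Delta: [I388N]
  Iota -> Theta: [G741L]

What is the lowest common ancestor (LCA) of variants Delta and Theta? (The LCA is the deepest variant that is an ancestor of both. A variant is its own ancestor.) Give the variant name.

Path from root to Delta: Lambda -> Iota -> Epsilon -> Delta
  ancestors of Delta: {Lambda, Iota, Epsilon, Delta}
Path from root to Theta: Lambda -> Iota -> Theta
  ancestors of Theta: {Lambda, Iota, Theta}
Common ancestors: {Lambda, Iota}
Walk up from Theta: Theta (not in ancestors of Delta), Iota (in ancestors of Delta), Lambda (in ancestors of Delta)
Deepest common ancestor (LCA) = Iota

Answer: Iota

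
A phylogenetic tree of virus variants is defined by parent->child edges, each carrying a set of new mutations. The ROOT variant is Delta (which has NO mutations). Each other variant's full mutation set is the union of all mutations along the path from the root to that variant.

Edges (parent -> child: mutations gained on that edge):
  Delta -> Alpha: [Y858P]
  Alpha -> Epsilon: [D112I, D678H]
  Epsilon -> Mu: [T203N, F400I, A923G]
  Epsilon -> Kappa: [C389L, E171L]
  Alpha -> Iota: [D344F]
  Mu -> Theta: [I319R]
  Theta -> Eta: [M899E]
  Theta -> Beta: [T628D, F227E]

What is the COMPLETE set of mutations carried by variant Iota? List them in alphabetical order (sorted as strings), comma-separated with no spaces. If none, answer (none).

Answer: D344F,Y858P

Derivation:
At Delta: gained [] -> total []
At Alpha: gained ['Y858P'] -> total ['Y858P']
At Iota: gained ['D344F'] -> total ['D344F', 'Y858P']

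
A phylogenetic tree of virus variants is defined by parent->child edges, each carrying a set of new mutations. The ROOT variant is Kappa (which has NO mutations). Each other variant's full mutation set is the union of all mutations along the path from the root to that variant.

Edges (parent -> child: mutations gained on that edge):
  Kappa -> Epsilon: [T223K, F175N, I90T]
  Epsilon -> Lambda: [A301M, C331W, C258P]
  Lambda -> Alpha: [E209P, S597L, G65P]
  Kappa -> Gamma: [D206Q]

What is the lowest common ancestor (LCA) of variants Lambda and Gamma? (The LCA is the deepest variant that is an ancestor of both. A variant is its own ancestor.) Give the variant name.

Answer: Kappa

Derivation:
Path from root to Lambda: Kappa -> Epsilon -> Lambda
  ancestors of Lambda: {Kappa, Epsilon, Lambda}
Path from root to Gamma: Kappa -> Gamma
  ancestors of Gamma: {Kappa, Gamma}
Common ancestors: {Kappa}
Walk up from Gamma: Gamma (not in ancestors of Lambda), Kappa (in ancestors of Lambda)
Deepest common ancestor (LCA) = Kappa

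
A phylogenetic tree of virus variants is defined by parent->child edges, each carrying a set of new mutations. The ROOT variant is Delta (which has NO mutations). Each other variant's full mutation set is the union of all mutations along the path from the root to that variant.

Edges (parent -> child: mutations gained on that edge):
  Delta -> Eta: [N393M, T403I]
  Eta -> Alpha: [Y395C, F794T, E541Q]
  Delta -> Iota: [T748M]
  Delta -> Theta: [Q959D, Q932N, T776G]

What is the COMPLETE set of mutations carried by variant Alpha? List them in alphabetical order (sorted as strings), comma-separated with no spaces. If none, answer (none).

At Delta: gained [] -> total []
At Eta: gained ['N393M', 'T403I'] -> total ['N393M', 'T403I']
At Alpha: gained ['Y395C', 'F794T', 'E541Q'] -> total ['E541Q', 'F794T', 'N393M', 'T403I', 'Y395C']

Answer: E541Q,F794T,N393M,T403I,Y395C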